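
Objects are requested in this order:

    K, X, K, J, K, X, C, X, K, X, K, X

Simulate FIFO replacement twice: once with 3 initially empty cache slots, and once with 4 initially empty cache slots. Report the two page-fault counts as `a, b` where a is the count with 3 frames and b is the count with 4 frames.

3 frames: F F . F . . F . F F . . → 6 faults.
4 frames: F F . F . . F . . . . . → 4 faults.
4 < 6: adding a frame reduced faults, as is typical.

6, 4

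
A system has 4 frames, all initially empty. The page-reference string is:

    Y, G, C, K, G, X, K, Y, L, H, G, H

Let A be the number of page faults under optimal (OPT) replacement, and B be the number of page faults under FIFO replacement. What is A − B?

-2

Under OPT: F F F F . F . . F F . . → 7 faults.
Under FIFO: F F F F . F . F F F F . → 9 faults.
A − B = 7 − 9 = -2.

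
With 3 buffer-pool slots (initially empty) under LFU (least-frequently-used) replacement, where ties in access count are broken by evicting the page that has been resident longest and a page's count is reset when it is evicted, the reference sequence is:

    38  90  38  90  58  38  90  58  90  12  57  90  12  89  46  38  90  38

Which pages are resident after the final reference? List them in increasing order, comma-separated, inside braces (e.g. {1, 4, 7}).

38: miss, frames [38]
90: miss, frames [38, 90]
38: hit
90: hit
58: miss, frames [38, 90, 58]
38: hit
90: hit
58: hit
90: hit
12: miss, evict 58, frames [38, 90, 12]
57: miss, evict 12, frames [38, 90, 57]
90: hit
12: miss, evict 57, frames [38, 90, 12]
89: miss, evict 12, frames [38, 90, 89]
46: miss, evict 89, frames [38, 90, 46]
38: hit
90: hit
38: hit

{38, 46, 90}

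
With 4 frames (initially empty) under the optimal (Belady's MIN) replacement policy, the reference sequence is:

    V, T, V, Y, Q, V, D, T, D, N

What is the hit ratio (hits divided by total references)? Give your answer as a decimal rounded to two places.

0.40

V -> fault, frames (V)
T -> fault, frames (V T)
V -> hit
Y -> fault, frames (V T Y)
Q -> fault, frames (V T Y Q)
V -> hit
D -> fault, evict Q, frames (V T Y D)
T -> hit
D -> hit
N -> fault, evict D, frames (V T Y N)
Hits: 4 of 10 references → 4/10 = 0.4000.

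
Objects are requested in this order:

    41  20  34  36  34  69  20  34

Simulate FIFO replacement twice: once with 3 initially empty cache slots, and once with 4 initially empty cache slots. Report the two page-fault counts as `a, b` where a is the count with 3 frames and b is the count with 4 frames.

7, 5

3 frames: F F F F . F F F → 7 faults.
4 frames: F F F F . F . . → 5 faults.
5 < 7: adding a frame reduced faults, as is typical.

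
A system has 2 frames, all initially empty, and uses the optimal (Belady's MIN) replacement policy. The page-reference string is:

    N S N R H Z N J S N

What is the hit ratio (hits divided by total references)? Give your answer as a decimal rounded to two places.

N: fault, frames (N)
S: fault, frames (N S)
N: hit
R: fault, evict S, frames (N R)
H: fault, evict R, frames (N H)
Z: fault, evict H, frames (N Z)
N: hit
J: fault, evict Z, frames (N J)
S: fault, evict J, frames (N S)
N: hit
Hits: 3 of 10 references → 3/10 = 0.3000.

0.30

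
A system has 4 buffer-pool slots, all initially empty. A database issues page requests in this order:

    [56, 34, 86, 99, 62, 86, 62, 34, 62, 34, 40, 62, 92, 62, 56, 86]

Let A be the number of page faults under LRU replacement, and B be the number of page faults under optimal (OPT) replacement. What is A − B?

2

Under LRU: F F F F F . . . . . F . F . F F → 9 faults.
Under OPT: F F F F F . . . . . F . F . . . → 7 faults.
A − B = 9 − 7 = 2.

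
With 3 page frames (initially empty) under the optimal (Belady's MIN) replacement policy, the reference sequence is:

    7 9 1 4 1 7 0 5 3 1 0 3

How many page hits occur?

5

7 -> miss, frames [7]
9 -> miss, frames [7, 9]
1 -> miss, frames [7, 9, 1]
4 -> miss, evict 9, frames [7, 1, 4]
1 -> hit
7 -> hit
0 -> miss, evict 4, frames [7, 1, 0]
5 -> miss, evict 7, frames [1, 0, 5]
3 -> miss, evict 5, frames [1, 0, 3]
1 -> hit
0 -> hit
3 -> hit
Hits: 5.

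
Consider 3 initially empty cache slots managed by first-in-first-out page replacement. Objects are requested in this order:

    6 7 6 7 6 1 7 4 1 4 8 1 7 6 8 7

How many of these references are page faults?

6: fault, frames {6}
7: fault, frames {6,7}
6: hit
7: hit
6: hit
1: fault, frames {6,7,1}
7: hit
4: fault, evict 6, frames {7,1,4}
1: hit
4: hit
8: fault, evict 7, frames {1,4,8}
1: hit
7: fault, evict 1, frames {4,8,7}
6: fault, evict 4, frames {8,7,6}
8: hit
7: hit
Page faults: 7.

7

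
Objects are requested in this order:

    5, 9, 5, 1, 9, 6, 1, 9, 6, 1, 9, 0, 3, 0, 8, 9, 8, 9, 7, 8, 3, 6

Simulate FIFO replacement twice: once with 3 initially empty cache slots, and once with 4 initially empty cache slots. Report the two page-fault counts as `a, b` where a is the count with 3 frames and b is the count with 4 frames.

3 frames: F F . F . F . . . . . F F . F F . . F . F F → 11 faults.
4 frames: F F . F . F . . . . . F F . F F . . F . . F → 10 faults.
10 < 11: adding a frame reduced faults, as is typical.

11, 10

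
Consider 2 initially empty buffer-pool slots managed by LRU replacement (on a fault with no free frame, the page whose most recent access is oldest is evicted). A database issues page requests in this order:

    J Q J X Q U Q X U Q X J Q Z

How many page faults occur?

12

J → fault, frames (J)
Q → fault, frames (J Q)
J → hit
X → fault, evict Q, frames (J X)
Q → fault, evict J, frames (X Q)
U → fault, evict X, frames (Q U)
Q → hit
X → fault, evict U, frames (Q X)
U → fault, evict Q, frames (X U)
Q → fault, evict X, frames (U Q)
X → fault, evict U, frames (Q X)
J → fault, evict Q, frames (X J)
Q → fault, evict X, frames (J Q)
Z → fault, evict J, frames (Q Z)
Page faults: 12.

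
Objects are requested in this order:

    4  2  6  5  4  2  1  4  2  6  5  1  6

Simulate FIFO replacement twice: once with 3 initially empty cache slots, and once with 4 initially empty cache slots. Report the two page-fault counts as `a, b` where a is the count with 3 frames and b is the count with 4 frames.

3 frames: F F F F F F F . . F F . . → 9 faults.
4 frames: F F F F . . F F F F F F . → 10 faults.
10 > 9: adding a frame increased faults — Belady's anomaly.

9, 10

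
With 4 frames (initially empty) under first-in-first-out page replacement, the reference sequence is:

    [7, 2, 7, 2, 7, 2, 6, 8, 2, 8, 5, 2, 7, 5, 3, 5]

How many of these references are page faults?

7: fault, frames [7]
2: fault, frames [7, 2]
7: hit
2: hit
7: hit
2: hit
6: fault, frames [7, 2, 6]
8: fault, frames [7, 2, 6, 8]
2: hit
8: hit
5: fault, evict 7, frames [2, 6, 8, 5]
2: hit
7: fault, evict 2, frames [6, 8, 5, 7]
5: hit
3: fault, evict 6, frames [8, 5, 7, 3]
5: hit
Page faults: 7.

7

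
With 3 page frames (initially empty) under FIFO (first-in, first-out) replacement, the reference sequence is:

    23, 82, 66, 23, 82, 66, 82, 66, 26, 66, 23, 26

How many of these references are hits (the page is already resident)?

7

23 → miss, frames {23}
82 → miss, frames {23,82}
66 → miss, frames {23,82,66}
23 → hit
82 → hit
66 → hit
82 → hit
66 → hit
26 → miss, evict 23, frames {82,66,26}
66 → hit
23 → miss, evict 82, frames {66,26,23}
26 → hit
Hits: 7.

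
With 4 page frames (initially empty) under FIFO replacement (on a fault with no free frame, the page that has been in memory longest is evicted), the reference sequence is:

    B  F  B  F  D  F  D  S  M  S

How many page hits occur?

5

B -> miss, frames (B)
F -> miss, frames (B F)
B -> hit
F -> hit
D -> miss, frames (B F D)
F -> hit
D -> hit
S -> miss, frames (B F D S)
M -> miss, evict B, frames (F D S M)
S -> hit
Hits: 5.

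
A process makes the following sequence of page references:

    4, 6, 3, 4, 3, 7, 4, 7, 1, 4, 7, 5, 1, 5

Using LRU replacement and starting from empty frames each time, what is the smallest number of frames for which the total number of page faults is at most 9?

3

f=1: 14 faults
f=2: 11 faults
f=3: 7 faults
f=4: 6 faults
f=5: 6 faults
f=6: 6 faults
Smallest f with faults ≤ 9 is 3.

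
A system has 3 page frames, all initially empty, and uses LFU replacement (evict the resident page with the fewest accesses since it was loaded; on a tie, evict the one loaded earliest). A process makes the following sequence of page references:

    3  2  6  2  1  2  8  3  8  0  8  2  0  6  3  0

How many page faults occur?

10

3: fault, frames (3)
2: fault, frames (3 2)
6: fault, frames (3 2 6)
2: hit
1: fault, evict 3, frames (2 6 1)
2: hit
8: fault, evict 6, frames (2 1 8)
3: fault, evict 1, frames (2 8 3)
8: hit
0: fault, evict 3, frames (2 8 0)
8: hit
2: hit
0: hit
6: fault, evict 0, frames (2 8 6)
3: fault, evict 6, frames (2 8 3)
0: fault, evict 3, frames (2 8 0)
Page faults: 10.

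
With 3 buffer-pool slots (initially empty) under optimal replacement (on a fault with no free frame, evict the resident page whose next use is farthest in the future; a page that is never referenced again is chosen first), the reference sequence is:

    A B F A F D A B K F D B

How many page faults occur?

6

A -> fault, frames {A}
B -> fault, frames {A,B}
F -> fault, frames {A,B,F}
A -> hit
F -> hit
D -> fault, evict F, frames {A,B,D}
A -> hit
B -> hit
K -> fault, evict A, frames {B,D,K}
F -> fault, evict K, frames {B,D,F}
D -> hit
B -> hit
Page faults: 6.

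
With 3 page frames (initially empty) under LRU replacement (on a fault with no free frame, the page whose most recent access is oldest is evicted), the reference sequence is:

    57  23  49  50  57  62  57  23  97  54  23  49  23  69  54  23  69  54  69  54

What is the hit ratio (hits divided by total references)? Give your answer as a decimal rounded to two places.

57 -> fault, frames {57}
23 -> fault, frames {57,23}
49 -> fault, frames {57,23,49}
50 -> fault, evict 57, frames {23,49,50}
57 -> fault, evict 23, frames {49,50,57}
62 -> fault, evict 49, frames {50,57,62}
57 -> hit
23 -> fault, evict 50, frames {62,57,23}
97 -> fault, evict 62, frames {57,23,97}
54 -> fault, evict 57, frames {23,97,54}
23 -> hit
49 -> fault, evict 97, frames {54,23,49}
23 -> hit
69 -> fault, evict 54, frames {49,23,69}
54 -> fault, evict 49, frames {23,69,54}
23 -> hit
69 -> hit
54 -> hit
69 -> hit
54 -> hit
Hits: 8 of 20 references → 8/20 = 0.4000.

0.40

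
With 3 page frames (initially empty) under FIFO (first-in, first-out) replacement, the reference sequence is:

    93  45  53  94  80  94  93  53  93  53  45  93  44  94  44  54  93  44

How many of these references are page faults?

93 → fault, frames {93}
45 → fault, frames {93,45}
53 → fault, frames {93,45,53}
94 → fault, evict 93, frames {45,53,94}
80 → fault, evict 45, frames {53,94,80}
94 → hit
93 → fault, evict 53, frames {94,80,93}
53 → fault, evict 94, frames {80,93,53}
93 → hit
53 → hit
45 → fault, evict 80, frames {93,53,45}
93 → hit
44 → fault, evict 93, frames {53,45,44}
94 → fault, evict 53, frames {45,44,94}
44 → hit
54 → fault, evict 45, frames {44,94,54}
93 → fault, evict 44, frames {94,54,93}
44 → fault, evict 94, frames {54,93,44}
Page faults: 13.

13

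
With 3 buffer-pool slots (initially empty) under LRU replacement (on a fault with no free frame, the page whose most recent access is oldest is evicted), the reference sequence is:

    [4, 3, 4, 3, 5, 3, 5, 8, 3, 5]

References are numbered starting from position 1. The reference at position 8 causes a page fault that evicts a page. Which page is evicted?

pos 1: 4 → miss, frames (4)
pos 2: 3 → miss, frames (4 3)
pos 3: 4 → hit
pos 4: 3 → hit
pos 5: 5 → miss, frames (4 3 5)
pos 6: 3 → hit
pos 7: 5 → hit
pos 8: 8 → miss, evict 4, frames (3 5 8)
At position 8, page 4 is evicted.

4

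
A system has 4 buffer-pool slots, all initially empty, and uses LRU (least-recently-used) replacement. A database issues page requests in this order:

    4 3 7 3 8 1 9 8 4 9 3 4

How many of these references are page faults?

4: fault, frames (4)
3: fault, frames (4 3)
7: fault, frames (4 3 7)
3: hit
8: fault, frames (4 7 3 8)
1: fault, evict 4, frames (7 3 8 1)
9: fault, evict 7, frames (3 8 1 9)
8: hit
4: fault, evict 3, frames (1 9 8 4)
9: hit
3: fault, evict 1, frames (8 4 9 3)
4: hit
Page faults: 8.

8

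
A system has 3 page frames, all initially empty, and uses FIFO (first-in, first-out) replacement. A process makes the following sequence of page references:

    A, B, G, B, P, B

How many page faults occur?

4

A → fault, frames {A}
B → fault, frames {A,B}
G → fault, frames {A,B,G}
B → hit
P → fault, evict A, frames {B,G,P}
B → hit
Page faults: 4.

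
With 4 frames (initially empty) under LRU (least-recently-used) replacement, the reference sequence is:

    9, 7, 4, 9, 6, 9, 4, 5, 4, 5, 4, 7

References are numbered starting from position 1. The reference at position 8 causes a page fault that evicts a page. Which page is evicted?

7

pos 1: 9: fault, frames (9)
pos 2: 7: fault, frames (9 7)
pos 3: 4: fault, frames (9 7 4)
pos 4: 9: hit
pos 5: 6: fault, frames (7 4 9 6)
pos 6: 9: hit
pos 7: 4: hit
pos 8: 5: fault, evict 7, frames (6 9 4 5)
At position 8, page 7 is evicted.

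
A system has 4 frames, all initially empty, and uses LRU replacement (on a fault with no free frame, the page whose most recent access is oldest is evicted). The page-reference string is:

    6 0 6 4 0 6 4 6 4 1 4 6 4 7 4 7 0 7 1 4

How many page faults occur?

7

6: miss, frames (6)
0: miss, frames (6 0)
6: hit
4: miss, frames (0 6 4)
0: hit
6: hit
4: hit
6: hit
4: hit
1: miss, frames (0 6 4 1)
4: hit
6: hit
4: hit
7: miss, evict 0, frames (1 6 4 7)
4: hit
7: hit
0: miss, evict 1, frames (6 4 7 0)
7: hit
1: miss, evict 6, frames (4 0 7 1)
4: hit
Page faults: 7.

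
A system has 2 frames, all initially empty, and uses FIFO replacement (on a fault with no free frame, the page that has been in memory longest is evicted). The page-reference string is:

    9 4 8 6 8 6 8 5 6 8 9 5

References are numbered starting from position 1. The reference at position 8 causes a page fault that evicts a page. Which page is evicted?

8

pos 1: 9: fault, frames {9}
pos 2: 4: fault, frames {9,4}
pos 3: 8: fault, evict 9, frames {4,8}
pos 4: 6: fault, evict 4, frames {8,6}
pos 5: 8: hit
pos 6: 6: hit
pos 7: 8: hit
pos 8: 5: fault, evict 8, frames {6,5}
At position 8, page 8 is evicted.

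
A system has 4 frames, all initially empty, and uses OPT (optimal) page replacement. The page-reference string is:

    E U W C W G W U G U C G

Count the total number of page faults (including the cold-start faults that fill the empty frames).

E: fault, frames {E}
U: fault, frames {E,U}
W: fault, frames {E,U,W}
C: fault, frames {E,U,W,C}
W: hit
G: fault, evict E, frames {U,W,C,G}
W: hit
U: hit
G: hit
U: hit
C: hit
G: hit
Page faults: 5.

5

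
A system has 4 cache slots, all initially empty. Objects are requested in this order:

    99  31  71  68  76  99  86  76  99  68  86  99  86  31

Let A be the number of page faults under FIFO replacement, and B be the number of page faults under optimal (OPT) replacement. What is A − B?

1

Under FIFO: F F F F F F F . . . . . . F → 8 faults.
Under OPT: F F F F F . F . . . . . . F → 7 faults.
A − B = 8 − 7 = 1.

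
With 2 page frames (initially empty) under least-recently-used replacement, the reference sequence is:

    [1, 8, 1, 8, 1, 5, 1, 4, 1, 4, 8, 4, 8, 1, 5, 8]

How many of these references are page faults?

1: fault, frames [1]
8: fault, frames [1, 8]
1: hit
8: hit
1: hit
5: fault, evict 8, frames [1, 5]
1: hit
4: fault, evict 5, frames [1, 4]
1: hit
4: hit
8: fault, evict 1, frames [4, 8]
4: hit
8: hit
1: fault, evict 4, frames [8, 1]
5: fault, evict 8, frames [1, 5]
8: fault, evict 1, frames [5, 8]
Page faults: 8.

8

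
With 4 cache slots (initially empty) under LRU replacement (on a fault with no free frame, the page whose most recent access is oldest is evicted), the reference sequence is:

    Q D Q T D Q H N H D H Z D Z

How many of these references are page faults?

6

Q: miss, frames {Q}
D: miss, frames {Q,D}
Q: hit
T: miss, frames {D,Q,T}
D: hit
Q: hit
H: miss, frames {T,D,Q,H}
N: miss, evict T, frames {D,Q,H,N}
H: hit
D: hit
H: hit
Z: miss, evict Q, frames {N,D,H,Z}
D: hit
Z: hit
Page faults: 6.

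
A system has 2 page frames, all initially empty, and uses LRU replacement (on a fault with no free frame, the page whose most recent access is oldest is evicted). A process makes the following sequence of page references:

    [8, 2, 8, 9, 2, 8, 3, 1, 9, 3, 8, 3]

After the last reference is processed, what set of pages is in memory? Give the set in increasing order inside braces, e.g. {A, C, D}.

{3, 8}

8 -> miss, frames (8)
2 -> miss, frames (8 2)
8 -> hit
9 -> miss, evict 2, frames (8 9)
2 -> miss, evict 8, frames (9 2)
8 -> miss, evict 9, frames (2 8)
3 -> miss, evict 2, frames (8 3)
1 -> miss, evict 8, frames (3 1)
9 -> miss, evict 3, frames (1 9)
3 -> miss, evict 1, frames (9 3)
8 -> miss, evict 9, frames (3 8)
3 -> hit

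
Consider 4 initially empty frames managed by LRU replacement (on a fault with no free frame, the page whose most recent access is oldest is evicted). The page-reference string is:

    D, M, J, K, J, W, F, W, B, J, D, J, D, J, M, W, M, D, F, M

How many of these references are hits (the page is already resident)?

D -> miss, frames (D)
M -> miss, frames (D M)
J -> miss, frames (D M J)
K -> miss, frames (D M J K)
J -> hit
W -> miss, evict D, frames (M K J W)
F -> miss, evict M, frames (K J W F)
W -> hit
B -> miss, evict K, frames (J F W B)
J -> hit
D -> miss, evict F, frames (W B J D)
J -> hit
D -> hit
J -> hit
M -> miss, evict W, frames (B D J M)
W -> miss, evict B, frames (D J M W)
M -> hit
D -> hit
F -> miss, evict J, frames (W M D F)
M -> hit
Hits: 9.

9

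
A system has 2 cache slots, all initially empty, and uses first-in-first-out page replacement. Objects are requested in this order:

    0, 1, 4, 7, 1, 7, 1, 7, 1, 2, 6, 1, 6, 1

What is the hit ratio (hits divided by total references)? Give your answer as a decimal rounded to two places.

0: miss, frames {0}
1: miss, frames {0,1}
4: miss, evict 0, frames {1,4}
7: miss, evict 1, frames {4,7}
1: miss, evict 4, frames {7,1}
7: hit
1: hit
7: hit
1: hit
2: miss, evict 7, frames {1,2}
6: miss, evict 1, frames {2,6}
1: miss, evict 2, frames {6,1}
6: hit
1: hit
Hits: 6 of 14 references → 6/14 = 0.4286.

0.43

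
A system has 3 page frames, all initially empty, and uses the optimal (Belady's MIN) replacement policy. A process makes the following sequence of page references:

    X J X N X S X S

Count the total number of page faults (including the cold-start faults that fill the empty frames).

4

X -> fault, frames [X]
J -> fault, frames [X, J]
X -> hit
N -> fault, frames [X, J, N]
X -> hit
S -> fault, evict N, frames [X, J, S]
X -> hit
S -> hit
Page faults: 4.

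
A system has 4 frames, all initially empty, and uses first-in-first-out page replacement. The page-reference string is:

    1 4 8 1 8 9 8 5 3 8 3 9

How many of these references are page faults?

1 -> miss, frames [1]
4 -> miss, frames [1, 4]
8 -> miss, frames [1, 4, 8]
1 -> hit
8 -> hit
9 -> miss, frames [1, 4, 8, 9]
8 -> hit
5 -> miss, evict 1, frames [4, 8, 9, 5]
3 -> miss, evict 4, frames [8, 9, 5, 3]
8 -> hit
3 -> hit
9 -> hit
Page faults: 6.

6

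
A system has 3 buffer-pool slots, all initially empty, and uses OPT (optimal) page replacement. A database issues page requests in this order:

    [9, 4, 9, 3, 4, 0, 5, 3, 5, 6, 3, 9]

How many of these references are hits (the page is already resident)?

9 -> fault, frames {9}
4 -> fault, frames {9,4}
9 -> hit
3 -> fault, frames {9,4,3}
4 -> hit
0 -> fault, evict 4, frames {9,3,0}
5 -> fault, evict 0, frames {9,3,5}
3 -> hit
5 -> hit
6 -> fault, evict 5, frames {9,3,6}
3 -> hit
9 -> hit
Hits: 6.

6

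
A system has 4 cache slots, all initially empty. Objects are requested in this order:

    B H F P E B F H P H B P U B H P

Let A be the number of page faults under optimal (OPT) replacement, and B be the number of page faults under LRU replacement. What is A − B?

Under OPT: F F F F F . . . F . . . F . . . → 7 faults.
Under LRU: F F F F F F . F F . . . F . . . → 9 faults.
A − B = 7 − 9 = -2.

-2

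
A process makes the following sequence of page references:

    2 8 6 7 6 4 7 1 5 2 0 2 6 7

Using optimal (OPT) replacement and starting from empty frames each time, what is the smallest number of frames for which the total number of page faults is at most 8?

4

f=1: 14 faults
f=2: 11 faults
f=3: 9 faults
f=4: 8 faults
f=5: 8 faults
f=6: 8 faults
f=7: 8 faults
f=8: 8 faults
Smallest f with faults ≤ 8 is 4.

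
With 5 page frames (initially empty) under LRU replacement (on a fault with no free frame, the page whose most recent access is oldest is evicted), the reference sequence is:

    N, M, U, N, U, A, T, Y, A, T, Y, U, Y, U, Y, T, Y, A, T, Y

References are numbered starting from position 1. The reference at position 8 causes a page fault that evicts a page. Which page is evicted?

M

pos 1: N -> miss, frames [N]
pos 2: M -> miss, frames [N, M]
pos 3: U -> miss, frames [N, M, U]
pos 4: N -> hit
pos 5: U -> hit
pos 6: A -> miss, frames [M, N, U, A]
pos 7: T -> miss, frames [M, N, U, A, T]
pos 8: Y -> miss, evict M, frames [N, U, A, T, Y]
At position 8, page M is evicted.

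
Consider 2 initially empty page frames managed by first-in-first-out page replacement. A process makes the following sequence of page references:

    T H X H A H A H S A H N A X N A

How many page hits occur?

T: fault, frames {T}
H: fault, frames {T,H}
X: fault, evict T, frames {H,X}
H: hit
A: fault, evict H, frames {X,A}
H: fault, evict X, frames {A,H}
A: hit
H: hit
S: fault, evict A, frames {H,S}
A: fault, evict H, frames {S,A}
H: fault, evict S, frames {A,H}
N: fault, evict A, frames {H,N}
A: fault, evict H, frames {N,A}
X: fault, evict N, frames {A,X}
N: fault, evict A, frames {X,N}
A: fault, evict X, frames {N,A}
Hits: 3.

3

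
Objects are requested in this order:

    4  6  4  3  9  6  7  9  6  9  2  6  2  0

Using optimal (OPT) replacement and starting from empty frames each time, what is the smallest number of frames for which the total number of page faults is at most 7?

3

f=1: 14 faults
f=2: 8 faults
f=3: 7 faults
f=4: 7 faults
f=5: 7 faults
f=6: 7 faults
f=7: 7 faults
Smallest f with faults ≤ 7 is 3.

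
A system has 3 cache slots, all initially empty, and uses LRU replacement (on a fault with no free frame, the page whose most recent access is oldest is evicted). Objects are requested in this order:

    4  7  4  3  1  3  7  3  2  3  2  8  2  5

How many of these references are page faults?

4 -> fault, frames [4]
7 -> fault, frames [4, 7]
4 -> hit
3 -> fault, frames [7, 4, 3]
1 -> fault, evict 7, frames [4, 3, 1]
3 -> hit
7 -> fault, evict 4, frames [1, 3, 7]
3 -> hit
2 -> fault, evict 1, frames [7, 3, 2]
3 -> hit
2 -> hit
8 -> fault, evict 7, frames [3, 2, 8]
2 -> hit
5 -> fault, evict 3, frames [8, 2, 5]
Page faults: 8.

8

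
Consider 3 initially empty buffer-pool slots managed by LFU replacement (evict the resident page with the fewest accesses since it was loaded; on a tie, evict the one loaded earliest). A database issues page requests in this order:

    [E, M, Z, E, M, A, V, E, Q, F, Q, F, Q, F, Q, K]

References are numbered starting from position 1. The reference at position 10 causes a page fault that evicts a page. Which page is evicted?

pos 1: E: miss, frames (E)
pos 2: M: miss, frames (E M)
pos 3: Z: miss, frames (E M Z)
pos 4: E: hit
pos 5: M: hit
pos 6: A: miss, evict Z, frames (E M A)
pos 7: V: miss, evict A, frames (E M V)
pos 8: E: hit
pos 9: Q: miss, evict V, frames (E M Q)
pos 10: F: miss, evict Q, frames (E M F)
At position 10, page Q is evicted.

Q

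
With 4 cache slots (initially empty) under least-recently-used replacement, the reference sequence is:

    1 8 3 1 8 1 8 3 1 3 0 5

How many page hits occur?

1: fault, frames {1}
8: fault, frames {1,8}
3: fault, frames {1,8,3}
1: hit
8: hit
1: hit
8: hit
3: hit
1: hit
3: hit
0: fault, frames {8,1,3,0}
5: fault, evict 8, frames {1,3,0,5}
Hits: 7.

7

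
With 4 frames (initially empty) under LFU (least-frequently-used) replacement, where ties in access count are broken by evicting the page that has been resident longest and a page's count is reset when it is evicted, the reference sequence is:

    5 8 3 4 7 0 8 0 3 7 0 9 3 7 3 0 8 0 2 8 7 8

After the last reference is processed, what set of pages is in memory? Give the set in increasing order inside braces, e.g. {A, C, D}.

{0, 3, 7, 8}

5 → fault, frames (5)
8 → fault, frames (5 8)
3 → fault, frames (5 8 3)
4 → fault, frames (5 8 3 4)
7 → fault, evict 5, frames (8 3 4 7)
0 → fault, evict 8, frames (3 4 7 0)
8 → fault, evict 3, frames (4 7 0 8)
0 → hit
3 → fault, evict 4, frames (7 0 8 3)
7 → hit
0 → hit
9 → fault, evict 8, frames (7 0 3 9)
3 → hit
7 → hit
3 → hit
0 → hit
8 → fault, evict 9, frames (7 0 3 8)
0 → hit
2 → fault, evict 8, frames (7 0 3 2)
8 → fault, evict 2, frames (7 0 3 8)
7 → hit
8 → hit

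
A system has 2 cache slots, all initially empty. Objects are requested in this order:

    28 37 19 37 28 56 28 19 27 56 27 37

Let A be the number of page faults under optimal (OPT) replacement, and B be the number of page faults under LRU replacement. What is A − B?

-1

Under OPT: F F F . F F . F F . . F → 8 faults.
Under LRU: F F F . F F . F F F . F → 9 faults.
A − B = 8 − 9 = -1.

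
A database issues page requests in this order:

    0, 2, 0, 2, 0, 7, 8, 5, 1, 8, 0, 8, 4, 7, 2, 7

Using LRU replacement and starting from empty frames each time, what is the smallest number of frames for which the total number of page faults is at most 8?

6

f=1: 16 faults
f=2: 11 faults
f=3: 10 faults
f=4: 10 faults
f=5: 9 faults
f=6: 8 faults
f=7: 7 faults
Smallest f with faults ≤ 8 is 6.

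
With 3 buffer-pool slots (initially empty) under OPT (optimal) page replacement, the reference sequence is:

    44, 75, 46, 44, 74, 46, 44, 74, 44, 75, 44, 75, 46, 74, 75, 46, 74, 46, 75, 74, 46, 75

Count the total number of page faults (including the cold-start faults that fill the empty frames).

44: miss, frames (44)
75: miss, frames (44 75)
46: miss, frames (44 75 46)
44: hit
74: miss, evict 75, frames (44 46 74)
46: hit
44: hit
74: hit
44: hit
75: miss, evict 74, frames (44 46 75)
44: hit
75: hit
46: hit
74: miss, evict 44, frames (46 75 74)
75: hit
46: hit
74: hit
46: hit
75: hit
74: hit
46: hit
75: hit
Page faults: 6.

6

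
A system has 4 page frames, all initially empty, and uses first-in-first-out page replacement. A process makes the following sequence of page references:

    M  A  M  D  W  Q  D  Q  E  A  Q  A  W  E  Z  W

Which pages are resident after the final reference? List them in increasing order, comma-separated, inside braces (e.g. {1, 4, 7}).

M -> miss, frames {M}
A -> miss, frames {M,A}
M -> hit
D -> miss, frames {M,A,D}
W -> miss, frames {M,A,D,W}
Q -> miss, evict M, frames {A,D,W,Q}
D -> hit
Q -> hit
E -> miss, evict A, frames {D,W,Q,E}
A -> miss, evict D, frames {W,Q,E,A}
Q -> hit
A -> hit
W -> hit
E -> hit
Z -> miss, evict W, frames {Q,E,A,Z}
W -> miss, evict Q, frames {E,A,Z,W}

{A, E, W, Z}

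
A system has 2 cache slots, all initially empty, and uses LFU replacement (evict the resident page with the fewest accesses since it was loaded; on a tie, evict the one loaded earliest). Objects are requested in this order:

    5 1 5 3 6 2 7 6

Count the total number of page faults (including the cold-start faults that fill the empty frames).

7

5: miss, frames [5]
1: miss, frames [5, 1]
5: hit
3: miss, evict 1, frames [5, 3]
6: miss, evict 3, frames [5, 6]
2: miss, evict 6, frames [5, 2]
7: miss, evict 2, frames [5, 7]
6: miss, evict 7, frames [5, 6]
Page faults: 7.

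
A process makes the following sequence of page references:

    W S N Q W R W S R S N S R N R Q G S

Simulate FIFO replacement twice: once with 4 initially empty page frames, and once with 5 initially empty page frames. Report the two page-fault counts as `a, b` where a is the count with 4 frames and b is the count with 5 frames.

4 frames: F F F F . F F F . . F . . . . F F . → 10 faults.
5 frames: F F F F . F . . . . . . . . . . F . → 6 faults.
6 < 10: adding a frame reduced faults, as is typical.

10, 6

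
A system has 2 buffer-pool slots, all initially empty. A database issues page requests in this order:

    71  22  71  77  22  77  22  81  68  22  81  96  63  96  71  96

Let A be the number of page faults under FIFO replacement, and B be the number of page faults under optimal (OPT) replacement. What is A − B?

2

Under FIFO: F F . F . . . F F F F F F . F F → 11 faults.
Under OPT: F F . F . . . F F . F F F . F . → 9 faults.
A − B = 11 − 9 = 2.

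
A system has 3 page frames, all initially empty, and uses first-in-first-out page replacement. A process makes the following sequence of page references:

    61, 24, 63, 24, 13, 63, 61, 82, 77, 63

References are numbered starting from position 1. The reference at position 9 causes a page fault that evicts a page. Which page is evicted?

pos 1: 61 -> miss, frames {61}
pos 2: 24 -> miss, frames {61,24}
pos 3: 63 -> miss, frames {61,24,63}
pos 4: 24 -> hit
pos 5: 13 -> miss, evict 61, frames {24,63,13}
pos 6: 63 -> hit
pos 7: 61 -> miss, evict 24, frames {63,13,61}
pos 8: 82 -> miss, evict 63, frames {13,61,82}
pos 9: 77 -> miss, evict 13, frames {61,82,77}
At position 9, page 13 is evicted.

13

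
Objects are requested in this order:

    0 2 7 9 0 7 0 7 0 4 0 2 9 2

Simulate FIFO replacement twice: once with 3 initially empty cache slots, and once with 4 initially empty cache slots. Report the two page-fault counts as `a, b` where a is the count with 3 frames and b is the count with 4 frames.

3 frames: F F F F F . . . . F . F F . → 8 faults.
4 frames: F F F F . . . . . F F F . . → 7 faults.
7 < 8: adding a frame reduced faults, as is typical.

8, 7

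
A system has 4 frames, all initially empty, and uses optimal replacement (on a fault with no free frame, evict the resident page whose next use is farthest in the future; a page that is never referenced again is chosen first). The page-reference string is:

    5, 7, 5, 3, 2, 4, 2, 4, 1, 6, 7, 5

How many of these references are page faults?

7

5 → miss, frames {5}
7 → miss, frames {5,7}
5 → hit
3 → miss, frames {5,7,3}
2 → miss, frames {5,7,3,2}
4 → miss, evict 3, frames {5,7,2,4}
2 → hit
4 → hit
1 → miss, evict 4, frames {5,7,2,1}
6 → miss, evict 1, frames {5,7,2,6}
7 → hit
5 → hit
Page faults: 7.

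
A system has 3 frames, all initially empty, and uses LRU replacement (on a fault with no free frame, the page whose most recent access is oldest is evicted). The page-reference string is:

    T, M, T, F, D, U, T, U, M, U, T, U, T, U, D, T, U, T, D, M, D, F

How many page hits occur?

12

T → miss, frames (T)
M → miss, frames (T M)
T → hit
F → miss, frames (M T F)
D → miss, evict M, frames (T F D)
U → miss, evict T, frames (F D U)
T → miss, evict F, frames (D U T)
U → hit
M → miss, evict D, frames (T U M)
U → hit
T → hit
U → hit
T → hit
U → hit
D → miss, evict M, frames (T U D)
T → hit
U → hit
T → hit
D → hit
M → miss, evict U, frames (T D M)
D → hit
F → miss, evict T, frames (M D F)
Hits: 12.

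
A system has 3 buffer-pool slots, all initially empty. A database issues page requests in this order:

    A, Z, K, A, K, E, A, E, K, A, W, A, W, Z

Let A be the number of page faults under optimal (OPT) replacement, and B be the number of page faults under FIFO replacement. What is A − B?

Under OPT: F F F . . F . . . . F . . F → 6 faults.
Under FIFO: F F F . . F F . . . F . . F → 7 faults.
A − B = 6 − 7 = -1.

-1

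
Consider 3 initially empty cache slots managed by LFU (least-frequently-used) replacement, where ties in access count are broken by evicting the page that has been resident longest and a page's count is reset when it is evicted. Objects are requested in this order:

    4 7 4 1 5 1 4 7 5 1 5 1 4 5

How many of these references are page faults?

6

4: miss, frames [4]
7: miss, frames [4, 7]
4: hit
1: miss, frames [4, 7, 1]
5: miss, evict 7, frames [4, 1, 5]
1: hit
4: hit
7: miss, evict 5, frames [4, 1, 7]
5: miss, evict 7, frames [4, 1, 5]
1: hit
5: hit
1: hit
4: hit
5: hit
Page faults: 6.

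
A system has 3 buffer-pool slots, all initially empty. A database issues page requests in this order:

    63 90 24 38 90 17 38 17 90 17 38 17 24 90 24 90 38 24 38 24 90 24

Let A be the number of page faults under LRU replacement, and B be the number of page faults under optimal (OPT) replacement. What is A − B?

2

Under LRU: F F F F . F . . . . . . F F . . F . . . . . → 8 faults.
Under OPT: F F F F . F . . . . . . F . . . . . . . . . → 6 faults.
A − B = 8 − 6 = 2.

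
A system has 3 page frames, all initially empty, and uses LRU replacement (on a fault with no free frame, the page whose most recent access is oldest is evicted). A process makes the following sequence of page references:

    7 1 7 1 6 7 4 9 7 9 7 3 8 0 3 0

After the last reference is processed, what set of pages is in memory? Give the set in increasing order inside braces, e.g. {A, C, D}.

{0, 3, 8}

7 -> miss, frames {7}
1 -> miss, frames {7,1}
7 -> hit
1 -> hit
6 -> miss, frames {7,1,6}
7 -> hit
4 -> miss, evict 1, frames {6,7,4}
9 -> miss, evict 6, frames {7,4,9}
7 -> hit
9 -> hit
7 -> hit
3 -> miss, evict 4, frames {9,7,3}
8 -> miss, evict 9, frames {7,3,8}
0 -> miss, evict 7, frames {3,8,0}
3 -> hit
0 -> hit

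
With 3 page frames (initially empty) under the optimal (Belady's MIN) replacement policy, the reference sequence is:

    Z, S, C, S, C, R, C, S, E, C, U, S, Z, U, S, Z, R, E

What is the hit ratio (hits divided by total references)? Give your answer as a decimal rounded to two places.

0.50

Z: fault, frames (Z)
S: fault, frames (Z S)
C: fault, frames (Z S C)
S: hit
C: hit
R: fault, evict Z, frames (S C R)
C: hit
S: hit
E: fault, evict R, frames (S C E)
C: hit
U: fault, evict C, frames (S E U)
S: hit
Z: fault, evict E, frames (S U Z)
U: hit
S: hit
Z: hit
R: fault, evict Z, frames (S U R)
E: fault, evict R, frames (S U E)
Hits: 9 of 18 references → 9/18 = 0.5000.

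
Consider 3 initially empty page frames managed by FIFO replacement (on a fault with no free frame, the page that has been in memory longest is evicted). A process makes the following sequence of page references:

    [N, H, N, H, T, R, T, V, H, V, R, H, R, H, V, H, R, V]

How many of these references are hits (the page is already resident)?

12

N -> miss, frames {N}
H -> miss, frames {N,H}
N -> hit
H -> hit
T -> miss, frames {N,H,T}
R -> miss, evict N, frames {H,T,R}
T -> hit
V -> miss, evict H, frames {T,R,V}
H -> miss, evict T, frames {R,V,H}
V -> hit
R -> hit
H -> hit
R -> hit
H -> hit
V -> hit
H -> hit
R -> hit
V -> hit
Hits: 12.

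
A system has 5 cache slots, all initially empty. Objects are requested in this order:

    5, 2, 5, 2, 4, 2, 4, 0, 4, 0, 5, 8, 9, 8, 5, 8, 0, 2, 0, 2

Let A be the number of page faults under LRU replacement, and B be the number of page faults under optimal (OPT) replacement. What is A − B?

1

Under LRU: F F . . F . . F . . . F F . . . . F . . → 7 faults.
Under OPT: F F . . F . . F . . . F F . . . . . . . → 6 faults.
A − B = 7 − 6 = 1.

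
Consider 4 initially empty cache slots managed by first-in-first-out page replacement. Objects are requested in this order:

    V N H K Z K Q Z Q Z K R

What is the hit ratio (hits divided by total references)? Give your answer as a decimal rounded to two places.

V -> fault, frames {V}
N -> fault, frames {V,N}
H -> fault, frames {V,N,H}
K -> fault, frames {V,N,H,K}
Z -> fault, evict V, frames {N,H,K,Z}
K -> hit
Q -> fault, evict N, frames {H,K,Z,Q}
Z -> hit
Q -> hit
Z -> hit
K -> hit
R -> fault, evict H, frames {K,Z,Q,R}
Hits: 5 of 12 references → 5/12 = 0.4167.

0.42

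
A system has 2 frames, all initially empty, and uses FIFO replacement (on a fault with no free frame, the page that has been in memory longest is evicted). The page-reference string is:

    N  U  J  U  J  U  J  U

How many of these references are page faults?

N -> miss, frames [N]
U -> miss, frames [N, U]
J -> miss, evict N, frames [U, J]
U -> hit
J -> hit
U -> hit
J -> hit
U -> hit
Page faults: 3.

3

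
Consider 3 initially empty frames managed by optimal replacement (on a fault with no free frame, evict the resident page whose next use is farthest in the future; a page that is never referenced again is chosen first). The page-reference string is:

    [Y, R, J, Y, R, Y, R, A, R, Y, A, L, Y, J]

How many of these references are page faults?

6

Y → fault, frames (Y)
R → fault, frames (Y R)
J → fault, frames (Y R J)
Y → hit
R → hit
Y → hit
R → hit
A → fault, evict J, frames (Y R A)
R → hit
Y → hit
A → hit
L → fault, evict A, frames (Y R L)
Y → hit
J → fault, evict L, frames (Y R J)
Page faults: 6.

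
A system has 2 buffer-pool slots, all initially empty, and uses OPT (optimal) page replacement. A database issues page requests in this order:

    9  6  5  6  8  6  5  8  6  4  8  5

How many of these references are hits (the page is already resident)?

9: fault, frames [9]
6: fault, frames [9, 6]
5: fault, evict 9, frames [6, 5]
6: hit
8: fault, evict 5, frames [6, 8]
6: hit
5: fault, evict 6, frames [8, 5]
8: hit
6: fault, evict 5, frames [8, 6]
4: fault, evict 6, frames [8, 4]
8: hit
5: fault, evict 4, frames [8, 5]
Hits: 4.

4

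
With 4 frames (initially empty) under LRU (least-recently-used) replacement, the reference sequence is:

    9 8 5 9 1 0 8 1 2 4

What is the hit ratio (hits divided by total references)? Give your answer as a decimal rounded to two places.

0.20

9: fault, frames (9)
8: fault, frames (9 8)
5: fault, frames (9 8 5)
9: hit
1: fault, frames (8 5 9 1)
0: fault, evict 8, frames (5 9 1 0)
8: fault, evict 5, frames (9 1 0 8)
1: hit
2: fault, evict 9, frames (0 8 1 2)
4: fault, evict 0, frames (8 1 2 4)
Hits: 2 of 10 references → 2/10 = 0.2000.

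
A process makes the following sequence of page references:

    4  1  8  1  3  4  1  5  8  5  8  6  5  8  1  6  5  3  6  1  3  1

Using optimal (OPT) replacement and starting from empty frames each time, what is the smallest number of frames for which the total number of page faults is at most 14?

2

f=1: 22 faults
f=2: 13 faults
f=3: 9 faults
f=4: 7 faults
f=5: 6 faults
f=6: 6 faults
Smallest f with faults ≤ 14 is 2.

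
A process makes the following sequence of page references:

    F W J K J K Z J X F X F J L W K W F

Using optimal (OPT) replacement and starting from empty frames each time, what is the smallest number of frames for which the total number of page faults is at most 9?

f=1: 18 faults
f=2: 12 faults
f=3: 9 faults
f=4: 8 faults
f=5: 7 faults
f=6: 7 faults
f=7: 7 faults
Smallest f with faults ≤ 9 is 3.

3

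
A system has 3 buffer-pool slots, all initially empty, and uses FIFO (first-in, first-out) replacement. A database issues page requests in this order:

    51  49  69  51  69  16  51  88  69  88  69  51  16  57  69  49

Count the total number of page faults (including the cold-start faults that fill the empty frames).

10

51: miss, frames (51)
49: miss, frames (51 49)
69: miss, frames (51 49 69)
51: hit
69: hit
16: miss, evict 51, frames (49 69 16)
51: miss, evict 49, frames (69 16 51)
88: miss, evict 69, frames (16 51 88)
69: miss, evict 16, frames (51 88 69)
88: hit
69: hit
51: hit
16: miss, evict 51, frames (88 69 16)
57: miss, evict 88, frames (69 16 57)
69: hit
49: miss, evict 69, frames (16 57 49)
Page faults: 10.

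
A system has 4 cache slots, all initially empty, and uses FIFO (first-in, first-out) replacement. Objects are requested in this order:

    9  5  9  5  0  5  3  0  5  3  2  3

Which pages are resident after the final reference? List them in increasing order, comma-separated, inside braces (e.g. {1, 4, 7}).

9 -> miss, frames (9)
5 -> miss, frames (9 5)
9 -> hit
5 -> hit
0 -> miss, frames (9 5 0)
5 -> hit
3 -> miss, frames (9 5 0 3)
0 -> hit
5 -> hit
3 -> hit
2 -> miss, evict 9, frames (5 0 3 2)
3 -> hit

{0, 2, 3, 5}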